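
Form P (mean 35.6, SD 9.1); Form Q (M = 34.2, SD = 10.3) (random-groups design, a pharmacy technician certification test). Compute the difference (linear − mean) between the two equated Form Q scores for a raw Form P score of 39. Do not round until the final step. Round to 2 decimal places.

0.45

Mean-equated: 39 + (34.2 − 35.6) = 37.60
Linear-equated: (10.3/9.1)(39 − 35.6) + 34.2 = 38.048
Difference = 38.048 − 37.60 = 0.45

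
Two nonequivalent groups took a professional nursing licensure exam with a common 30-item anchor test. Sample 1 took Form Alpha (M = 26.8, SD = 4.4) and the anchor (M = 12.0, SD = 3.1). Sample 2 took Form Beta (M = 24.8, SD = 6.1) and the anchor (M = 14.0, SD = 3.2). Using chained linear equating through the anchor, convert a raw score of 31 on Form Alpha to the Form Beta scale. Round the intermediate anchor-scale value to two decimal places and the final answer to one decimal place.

26.6

Form Alpha → anchor (Sample 1): v = (3.1/4.4)(31 − 26.8) + 12.0 = 14.96
anchor → Form Beta (Sample 2): y = (6.1/3.2)(14.96 − 14.0) + 24.8 = 26.6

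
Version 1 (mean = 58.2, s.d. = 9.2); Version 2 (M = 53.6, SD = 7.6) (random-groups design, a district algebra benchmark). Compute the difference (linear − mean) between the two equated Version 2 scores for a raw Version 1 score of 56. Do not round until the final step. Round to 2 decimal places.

Mean-equated: 56 + (53.6 − 58.2) = 51.40
Linear-equated: (7.6/9.2)(56 − 58.2) + 53.6 = 51.783
Difference = 51.783 − 51.40 = 0.38

0.38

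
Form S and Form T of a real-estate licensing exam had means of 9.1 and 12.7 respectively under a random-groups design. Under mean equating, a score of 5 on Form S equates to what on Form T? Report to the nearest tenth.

Mean equating: y = x + (M_Y − M_X) = 5 + (12.7 − 9.1) = 8.6

8.6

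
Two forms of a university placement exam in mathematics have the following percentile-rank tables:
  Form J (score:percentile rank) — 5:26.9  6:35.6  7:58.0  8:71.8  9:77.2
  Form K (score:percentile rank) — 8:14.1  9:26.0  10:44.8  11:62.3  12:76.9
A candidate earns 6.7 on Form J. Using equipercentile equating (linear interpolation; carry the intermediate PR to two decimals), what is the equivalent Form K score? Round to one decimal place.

PR of 6.7 on Form J: 35.6 + (6.7 − 6)/(7 − 6) × (58.0 − 35.6) = 51.28
On Form K, PR 51.28 falls between score 10 (PR 44.8) and 11 (PR 62.3).
Interpolate: 10 + (51.28 − 44.8)/(62.3 − 44.8) × (11 − 10) = 10.4

10.4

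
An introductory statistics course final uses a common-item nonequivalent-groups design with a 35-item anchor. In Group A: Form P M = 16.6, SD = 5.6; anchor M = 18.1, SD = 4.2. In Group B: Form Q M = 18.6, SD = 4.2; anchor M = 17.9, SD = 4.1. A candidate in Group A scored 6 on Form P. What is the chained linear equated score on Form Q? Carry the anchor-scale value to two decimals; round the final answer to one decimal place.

10.7

Form P → anchor (Group A): v = (4.2/5.6)(6 − 16.6) + 18.1 = 10.15
anchor → Form Q (Group B): y = (4.2/4.1)(10.15 − 17.9) + 18.6 = 10.7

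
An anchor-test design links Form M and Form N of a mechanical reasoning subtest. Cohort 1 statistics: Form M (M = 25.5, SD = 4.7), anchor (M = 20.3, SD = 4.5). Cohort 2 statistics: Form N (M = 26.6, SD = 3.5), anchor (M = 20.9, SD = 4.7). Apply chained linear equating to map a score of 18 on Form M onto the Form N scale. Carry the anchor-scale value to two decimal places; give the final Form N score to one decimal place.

Form M → anchor (Cohort 1): v = (4.5/4.7)(18 − 25.5) + 20.3 = 13.12
anchor → Form N (Cohort 2): y = (3.5/4.7)(13.12 − 20.9) + 26.6 = 20.8

20.8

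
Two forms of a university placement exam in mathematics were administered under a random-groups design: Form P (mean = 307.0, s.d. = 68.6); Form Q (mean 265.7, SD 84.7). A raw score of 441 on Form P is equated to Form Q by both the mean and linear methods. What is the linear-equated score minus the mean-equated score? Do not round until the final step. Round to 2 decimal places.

31.45

Mean-equated: 441 + (265.7 − 307.0) = 399.70
Linear-equated: (84.7/68.6)(441 − 307.0) + 265.7 = 431.149
Difference = 431.149 − 399.70 = 31.45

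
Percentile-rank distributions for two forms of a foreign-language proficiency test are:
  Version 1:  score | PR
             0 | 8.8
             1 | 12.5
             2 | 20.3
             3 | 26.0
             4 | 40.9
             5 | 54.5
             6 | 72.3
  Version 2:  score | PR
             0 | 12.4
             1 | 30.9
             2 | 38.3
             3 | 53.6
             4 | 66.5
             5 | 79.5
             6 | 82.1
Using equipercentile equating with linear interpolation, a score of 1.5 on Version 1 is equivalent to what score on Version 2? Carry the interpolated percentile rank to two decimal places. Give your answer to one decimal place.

PR of 1.5 on Version 1: 12.5 + (1.5 − 1)/(2 − 1) × (20.3 − 12.5) = 16.40
On Version 2, PR 16.40 falls between score 0 (PR 12.4) and 1 (PR 30.9).
Interpolate: 0 + (16.40 − 12.4)/(30.9 − 12.4) × (1 − 0) = 0.2

0.2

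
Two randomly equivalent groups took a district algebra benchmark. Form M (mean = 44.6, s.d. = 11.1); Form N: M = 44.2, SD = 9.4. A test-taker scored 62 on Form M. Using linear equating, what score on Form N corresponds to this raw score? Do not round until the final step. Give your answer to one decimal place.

Linear equating: y = (SD_Y/SD_X)(x − M_X) + M_Y
y = (9.4/11.1)(62 − 44.6) + 44.2
y = 0.846847 × 17.4 + 44.2 = 14.7351 + 44.2 = 58.9

58.9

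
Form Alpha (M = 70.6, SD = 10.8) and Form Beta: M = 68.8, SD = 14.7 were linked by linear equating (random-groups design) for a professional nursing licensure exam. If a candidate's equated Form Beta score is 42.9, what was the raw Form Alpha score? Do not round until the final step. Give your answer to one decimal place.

51.6

Invert y = (SD_Y/SD_X)(x − M_X) + M_Y:
x = (SD_X/SD_Y)(y − M_Y) + M_X = (10.8/14.7)(42.9 − 68.8) + 70.6
x = 0.734694 × -25.900 + 70.6 = 51.6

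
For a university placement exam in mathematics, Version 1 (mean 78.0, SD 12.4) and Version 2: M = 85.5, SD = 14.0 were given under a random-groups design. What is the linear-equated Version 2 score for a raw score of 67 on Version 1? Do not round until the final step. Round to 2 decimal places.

Linear equating: y = (SD_Y/SD_X)(x − M_X) + M_Y
y = (14.0/12.4)(67 − 78.0) + 85.5
y = 1.129032 × -11.0 + 85.5 = -12.4194 + 85.5 = 73.08

73.08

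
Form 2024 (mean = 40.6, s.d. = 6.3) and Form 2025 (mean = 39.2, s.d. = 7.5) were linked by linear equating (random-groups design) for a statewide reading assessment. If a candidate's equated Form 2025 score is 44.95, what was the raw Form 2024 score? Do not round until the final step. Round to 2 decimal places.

Invert y = (SD_Y/SD_X)(x − M_X) + M_Y:
x = (SD_X/SD_Y)(y − M_Y) + M_X = (6.3/7.5)(44.95 − 39.2) + 40.6
x = 0.840000 × 5.750 + 40.6 = 45.43

45.43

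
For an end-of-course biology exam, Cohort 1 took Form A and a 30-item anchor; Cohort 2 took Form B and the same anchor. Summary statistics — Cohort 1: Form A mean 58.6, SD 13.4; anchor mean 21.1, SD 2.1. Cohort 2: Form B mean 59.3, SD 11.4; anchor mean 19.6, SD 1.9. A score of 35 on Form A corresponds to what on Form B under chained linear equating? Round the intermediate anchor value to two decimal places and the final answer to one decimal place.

Form A → anchor (Cohort 1): v = (2.1/13.4)(35 − 58.6) + 21.1 = 17.40
anchor → Form B (Cohort 2): y = (11.4/1.9)(17.40 − 19.6) + 59.3 = 46.1

46.1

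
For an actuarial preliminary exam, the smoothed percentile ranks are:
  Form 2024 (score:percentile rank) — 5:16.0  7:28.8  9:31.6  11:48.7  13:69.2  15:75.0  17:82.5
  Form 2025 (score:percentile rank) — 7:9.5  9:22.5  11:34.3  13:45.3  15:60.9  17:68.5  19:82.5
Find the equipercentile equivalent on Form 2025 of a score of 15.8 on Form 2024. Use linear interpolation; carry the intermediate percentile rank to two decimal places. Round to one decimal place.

PR of 15.8 on Form 2024: 75.0 + (15.8 − 15)/(17 − 15) × (82.5 − 75.0) = 78.00
On Form 2025, PR 78.00 falls between score 17 (PR 68.5) and 19 (PR 82.5).
Interpolate: 17 + (78.00 − 68.5)/(82.5 − 68.5) × (19 − 17) = 18.4

18.4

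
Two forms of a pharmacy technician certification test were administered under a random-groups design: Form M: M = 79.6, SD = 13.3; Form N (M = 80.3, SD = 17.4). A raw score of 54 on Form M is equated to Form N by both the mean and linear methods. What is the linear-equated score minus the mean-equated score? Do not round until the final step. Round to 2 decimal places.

Mean-equated: 54 + (80.3 − 79.6) = 54.70
Linear-equated: (17.4/13.3)(54 − 79.6) + 80.3 = 46.808
Difference = 46.808 − 54.70 = -7.89

-7.89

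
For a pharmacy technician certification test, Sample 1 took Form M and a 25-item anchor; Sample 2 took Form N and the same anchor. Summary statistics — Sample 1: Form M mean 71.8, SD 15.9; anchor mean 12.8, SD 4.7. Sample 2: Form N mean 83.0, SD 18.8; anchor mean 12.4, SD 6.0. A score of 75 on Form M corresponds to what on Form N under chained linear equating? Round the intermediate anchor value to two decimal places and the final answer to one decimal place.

87.2

Form M → anchor (Sample 1): v = (4.7/15.9)(75 − 71.8) + 12.8 = 13.75
anchor → Form N (Sample 2): y = (18.8/6.0)(13.75 − 12.4) + 83.0 = 87.2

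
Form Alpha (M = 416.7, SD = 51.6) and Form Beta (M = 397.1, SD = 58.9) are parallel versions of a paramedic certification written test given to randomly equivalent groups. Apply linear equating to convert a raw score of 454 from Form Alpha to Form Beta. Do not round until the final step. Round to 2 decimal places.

Linear equating: y = (SD_Y/SD_X)(x − M_X) + M_Y
y = (58.9/51.6)(454 − 416.7) + 397.1
y = 1.141473 × 37.3 + 397.1 = 42.5769 + 397.1 = 439.68

439.68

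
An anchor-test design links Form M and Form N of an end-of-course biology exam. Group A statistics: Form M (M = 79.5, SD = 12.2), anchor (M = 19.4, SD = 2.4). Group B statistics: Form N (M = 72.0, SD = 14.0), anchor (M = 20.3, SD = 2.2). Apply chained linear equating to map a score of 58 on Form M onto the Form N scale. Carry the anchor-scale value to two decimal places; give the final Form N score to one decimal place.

Form M → anchor (Group A): v = (2.4/12.2)(58 − 79.5) + 19.4 = 15.17
anchor → Form N (Group B): y = (14.0/2.2)(15.17 − 20.3) + 72.0 = 39.4

39.4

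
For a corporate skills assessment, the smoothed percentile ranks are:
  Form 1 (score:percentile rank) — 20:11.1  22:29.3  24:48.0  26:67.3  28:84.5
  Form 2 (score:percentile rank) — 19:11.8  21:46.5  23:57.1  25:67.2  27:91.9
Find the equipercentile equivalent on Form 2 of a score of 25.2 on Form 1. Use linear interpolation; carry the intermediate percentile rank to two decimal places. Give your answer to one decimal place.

23.5

PR of 25.2 on Form 1: 48.0 + (25.2 − 24)/(26 − 24) × (67.3 − 48.0) = 59.58
On Form 2, PR 59.58 falls between score 23 (PR 57.1) and 25 (PR 67.2).
Interpolate: 23 + (59.58 − 57.1)/(67.2 − 57.1) × (25 − 23) = 23.5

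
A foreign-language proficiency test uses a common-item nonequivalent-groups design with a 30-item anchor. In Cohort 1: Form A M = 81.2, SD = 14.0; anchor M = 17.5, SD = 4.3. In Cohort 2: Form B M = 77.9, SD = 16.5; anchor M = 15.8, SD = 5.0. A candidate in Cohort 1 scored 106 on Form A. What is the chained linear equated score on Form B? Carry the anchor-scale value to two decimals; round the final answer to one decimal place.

108.7

Form A → anchor (Cohort 1): v = (4.3/14.0)(106 − 81.2) + 17.5 = 25.12
anchor → Form B (Cohort 2): y = (16.5/5.0)(25.12 − 15.8) + 77.9 = 108.7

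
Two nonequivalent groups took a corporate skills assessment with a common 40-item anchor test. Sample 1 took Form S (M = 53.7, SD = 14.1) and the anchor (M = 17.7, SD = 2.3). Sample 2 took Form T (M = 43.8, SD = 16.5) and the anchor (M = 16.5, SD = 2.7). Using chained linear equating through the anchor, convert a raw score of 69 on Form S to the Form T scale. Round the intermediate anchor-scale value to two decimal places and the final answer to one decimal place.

Form S → anchor (Sample 1): v = (2.3/14.1)(69 − 53.7) + 17.7 = 20.20
anchor → Form T (Sample 2): y = (16.5/2.7)(20.20 − 16.5) + 43.8 = 66.4

66.4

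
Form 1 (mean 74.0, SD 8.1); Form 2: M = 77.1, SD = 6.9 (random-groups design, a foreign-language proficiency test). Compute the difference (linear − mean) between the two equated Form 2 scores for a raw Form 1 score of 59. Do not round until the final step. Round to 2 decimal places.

Mean-equated: 59 + (77.1 − 74.0) = 62.10
Linear-equated: (6.9/8.1)(59 − 74.0) + 77.1 = 64.322
Difference = 64.322 − 62.10 = 2.22

2.22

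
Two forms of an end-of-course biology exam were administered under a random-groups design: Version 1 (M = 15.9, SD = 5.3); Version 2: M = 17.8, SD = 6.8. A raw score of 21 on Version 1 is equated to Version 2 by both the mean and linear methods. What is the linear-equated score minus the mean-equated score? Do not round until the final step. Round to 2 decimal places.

1.44

Mean-equated: 21 + (17.8 − 15.9) = 22.90
Linear-equated: (6.8/5.3)(21 − 15.9) + 17.8 = 24.343
Difference = 24.343 − 22.90 = 1.44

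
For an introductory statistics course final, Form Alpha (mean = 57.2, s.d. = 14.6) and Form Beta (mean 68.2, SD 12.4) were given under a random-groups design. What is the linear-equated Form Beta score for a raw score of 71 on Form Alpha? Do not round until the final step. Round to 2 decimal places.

Linear equating: y = (SD_Y/SD_X)(x − M_X) + M_Y
y = (12.4/14.6)(71 − 57.2) + 68.2
y = 0.849315 × 13.8 + 68.2 = 11.7205 + 68.2 = 79.92

79.92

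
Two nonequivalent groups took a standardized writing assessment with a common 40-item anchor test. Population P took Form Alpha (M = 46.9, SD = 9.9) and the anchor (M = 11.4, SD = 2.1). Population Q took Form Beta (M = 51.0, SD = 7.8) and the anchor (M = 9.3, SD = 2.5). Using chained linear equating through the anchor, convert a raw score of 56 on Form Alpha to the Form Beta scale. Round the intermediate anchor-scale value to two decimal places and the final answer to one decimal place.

Form Alpha → anchor (Population P): v = (2.1/9.9)(56 − 46.9) + 11.4 = 13.33
anchor → Form Beta (Population Q): y = (7.8/2.5)(13.33 − 9.3) + 51.0 = 63.6

63.6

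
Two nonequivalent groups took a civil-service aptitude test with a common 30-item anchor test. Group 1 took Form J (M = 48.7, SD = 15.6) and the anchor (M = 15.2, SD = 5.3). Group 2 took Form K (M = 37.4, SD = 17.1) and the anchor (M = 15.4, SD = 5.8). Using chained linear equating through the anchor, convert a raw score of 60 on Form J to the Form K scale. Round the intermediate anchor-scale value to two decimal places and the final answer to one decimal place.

48.1

Form J → anchor (Group 1): v = (5.3/15.6)(60 − 48.7) + 15.2 = 19.04
anchor → Form K (Group 2): y = (17.1/5.8)(19.04 − 15.4) + 37.4 = 48.1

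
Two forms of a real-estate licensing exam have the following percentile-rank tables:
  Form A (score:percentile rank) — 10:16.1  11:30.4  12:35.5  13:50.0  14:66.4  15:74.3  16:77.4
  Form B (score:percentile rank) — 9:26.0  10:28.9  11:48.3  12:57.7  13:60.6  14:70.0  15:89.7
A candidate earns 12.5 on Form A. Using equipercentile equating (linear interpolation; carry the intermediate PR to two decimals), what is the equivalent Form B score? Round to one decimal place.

10.7

PR of 12.5 on Form A: 35.5 + (12.5 − 12)/(13 − 12) × (50.0 − 35.5) = 42.75
On Form B, PR 42.75 falls between score 10 (PR 28.9) and 11 (PR 48.3).
Interpolate: 10 + (42.75 − 28.9)/(48.3 − 28.9) × (11 − 10) = 10.7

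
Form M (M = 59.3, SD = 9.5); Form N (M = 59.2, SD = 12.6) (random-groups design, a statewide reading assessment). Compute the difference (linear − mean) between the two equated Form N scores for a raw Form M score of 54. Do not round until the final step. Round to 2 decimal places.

Mean-equated: 54 + (59.2 − 59.3) = 53.90
Linear-equated: (12.6/9.5)(54 − 59.3) + 59.2 = 52.171
Difference = 52.171 − 53.90 = -1.73

-1.73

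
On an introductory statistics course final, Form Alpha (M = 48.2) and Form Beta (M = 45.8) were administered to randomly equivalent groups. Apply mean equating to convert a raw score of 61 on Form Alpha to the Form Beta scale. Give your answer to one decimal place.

Mean equating: y = x + (M_Y − M_X) = 61 + (45.8 − 48.2) = 58.6

58.6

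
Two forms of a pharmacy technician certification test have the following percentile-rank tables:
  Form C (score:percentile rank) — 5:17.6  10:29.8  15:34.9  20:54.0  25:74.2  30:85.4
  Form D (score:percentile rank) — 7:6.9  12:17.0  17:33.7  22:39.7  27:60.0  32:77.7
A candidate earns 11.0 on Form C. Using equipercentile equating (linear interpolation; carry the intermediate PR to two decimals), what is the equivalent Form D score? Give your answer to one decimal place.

PR of 11.0 on Form C: 29.8 + (11.0 − 10)/(15 − 10) × (34.9 − 29.8) = 30.82
On Form D, PR 30.82 falls between score 12 (PR 17.0) and 17 (PR 33.7).
Interpolate: 12 + (30.82 − 17.0)/(33.7 − 17.0) × (17 − 12) = 16.1

16.1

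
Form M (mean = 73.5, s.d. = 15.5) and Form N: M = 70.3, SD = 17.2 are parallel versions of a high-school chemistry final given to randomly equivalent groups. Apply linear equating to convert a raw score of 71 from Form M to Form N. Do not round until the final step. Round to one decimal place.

Linear equating: y = (SD_Y/SD_X)(x − M_X) + M_Y
y = (17.2/15.5)(71 − 73.5) + 70.3
y = 1.109677 × -2.5 + 70.3 = -2.7742 + 70.3 = 67.5

67.5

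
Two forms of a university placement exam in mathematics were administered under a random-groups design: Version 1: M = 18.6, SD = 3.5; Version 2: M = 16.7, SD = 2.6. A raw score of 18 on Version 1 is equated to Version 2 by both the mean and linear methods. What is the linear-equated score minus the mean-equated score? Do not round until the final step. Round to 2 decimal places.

Mean-equated: 18 + (16.7 − 18.6) = 16.10
Linear-equated: (2.6/3.5)(18 − 18.6) + 16.7 = 16.254
Difference = 16.254 − 16.10 = 0.15

0.15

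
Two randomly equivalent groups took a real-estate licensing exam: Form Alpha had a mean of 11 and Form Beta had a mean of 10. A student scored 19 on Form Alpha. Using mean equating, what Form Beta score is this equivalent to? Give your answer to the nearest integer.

Mean equating: y = x + (M_Y − M_X) = 19 + (10 − 11) = 18

18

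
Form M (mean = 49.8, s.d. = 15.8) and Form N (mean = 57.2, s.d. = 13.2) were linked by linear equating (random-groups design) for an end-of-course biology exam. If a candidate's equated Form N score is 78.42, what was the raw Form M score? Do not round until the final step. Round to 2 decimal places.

75.20

Invert y = (SD_Y/SD_X)(x − M_X) + M_Y:
x = (SD_X/SD_Y)(y − M_Y) + M_X = (15.8/13.2)(78.42 − 57.2) + 49.8
x = 1.196970 × 21.220 + 49.8 = 75.20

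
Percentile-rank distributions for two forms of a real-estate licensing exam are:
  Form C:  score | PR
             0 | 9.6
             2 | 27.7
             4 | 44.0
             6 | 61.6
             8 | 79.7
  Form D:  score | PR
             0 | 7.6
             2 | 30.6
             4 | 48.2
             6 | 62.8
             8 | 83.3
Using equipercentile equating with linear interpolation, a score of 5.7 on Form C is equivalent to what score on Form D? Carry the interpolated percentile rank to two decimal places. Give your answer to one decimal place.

PR of 5.7 on Form C: 44.0 + (5.7 − 4)/(6 − 4) × (61.6 − 44.0) = 58.96
On Form D, PR 58.96 falls between score 4 (PR 48.2) and 6 (PR 62.8).
Interpolate: 4 + (58.96 − 48.2)/(62.8 − 48.2) × (6 − 4) = 5.5

5.5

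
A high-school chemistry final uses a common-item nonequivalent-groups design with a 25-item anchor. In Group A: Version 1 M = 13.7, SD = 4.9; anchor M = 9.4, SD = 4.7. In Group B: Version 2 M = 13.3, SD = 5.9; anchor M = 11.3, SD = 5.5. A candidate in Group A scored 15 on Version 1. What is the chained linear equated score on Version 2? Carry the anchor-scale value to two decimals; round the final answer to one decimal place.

12.6

Version 1 → anchor (Group A): v = (4.7/4.9)(15 − 13.7) + 9.4 = 10.65
anchor → Version 2 (Group B): y = (5.9/5.5)(10.65 − 11.3) + 13.3 = 12.6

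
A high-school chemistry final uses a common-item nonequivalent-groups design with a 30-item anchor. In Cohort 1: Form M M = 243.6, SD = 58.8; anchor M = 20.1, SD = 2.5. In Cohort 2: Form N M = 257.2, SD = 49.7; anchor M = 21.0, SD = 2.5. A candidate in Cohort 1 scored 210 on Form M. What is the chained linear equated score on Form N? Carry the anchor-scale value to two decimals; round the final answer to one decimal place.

210.9

Form M → anchor (Cohort 1): v = (2.5/58.8)(210 − 243.6) + 20.1 = 18.67
anchor → Form N (Cohort 2): y = (49.7/2.5)(18.67 − 21.0) + 257.2 = 210.9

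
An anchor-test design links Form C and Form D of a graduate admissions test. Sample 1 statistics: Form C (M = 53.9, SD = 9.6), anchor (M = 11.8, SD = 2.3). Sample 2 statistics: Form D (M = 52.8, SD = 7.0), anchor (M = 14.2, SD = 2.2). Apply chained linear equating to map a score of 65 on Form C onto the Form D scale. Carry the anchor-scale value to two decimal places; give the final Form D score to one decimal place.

Form C → anchor (Sample 1): v = (2.3/9.6)(65 − 53.9) + 11.8 = 14.46
anchor → Form D (Sample 2): y = (7.0/2.2)(14.46 − 14.2) + 52.8 = 53.6

53.6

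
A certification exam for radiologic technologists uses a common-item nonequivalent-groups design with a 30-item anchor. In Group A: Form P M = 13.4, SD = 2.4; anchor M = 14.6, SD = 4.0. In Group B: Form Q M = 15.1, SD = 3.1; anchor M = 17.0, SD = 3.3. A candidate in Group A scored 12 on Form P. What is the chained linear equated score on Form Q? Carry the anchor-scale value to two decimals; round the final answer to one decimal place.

10.7

Form P → anchor (Group A): v = (4.0/2.4)(12 − 13.4) + 14.6 = 12.27
anchor → Form Q (Group B): y = (3.1/3.3)(12.27 − 17.0) + 15.1 = 10.7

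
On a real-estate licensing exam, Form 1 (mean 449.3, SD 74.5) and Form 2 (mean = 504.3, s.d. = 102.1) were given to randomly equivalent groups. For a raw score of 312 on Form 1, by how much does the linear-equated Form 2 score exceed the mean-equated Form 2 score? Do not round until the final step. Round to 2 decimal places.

-50.87

Mean-equated: 312 + (504.3 − 449.3) = 367.00
Linear-equated: (102.1/74.5)(312 − 449.3) + 504.3 = 316.134
Difference = 316.134 − 367.00 = -50.87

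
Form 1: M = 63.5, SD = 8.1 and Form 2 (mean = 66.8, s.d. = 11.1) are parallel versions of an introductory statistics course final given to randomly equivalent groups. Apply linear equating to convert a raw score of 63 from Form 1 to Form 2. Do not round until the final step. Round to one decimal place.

66.1

Linear equating: y = (SD_Y/SD_X)(x − M_X) + M_Y
y = (11.1/8.1)(63 − 63.5) + 66.8
y = 1.370370 × -0.5 + 66.8 = -0.6852 + 66.8 = 66.1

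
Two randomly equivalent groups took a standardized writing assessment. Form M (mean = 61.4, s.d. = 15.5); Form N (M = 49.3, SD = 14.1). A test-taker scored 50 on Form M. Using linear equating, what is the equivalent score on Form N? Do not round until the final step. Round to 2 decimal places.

Linear equating: y = (SD_Y/SD_X)(x − M_X) + M_Y
y = (14.1/15.5)(50 − 61.4) + 49.3
y = 0.909677 × -11.4 + 49.3 = -10.3703 + 49.3 = 38.93

38.93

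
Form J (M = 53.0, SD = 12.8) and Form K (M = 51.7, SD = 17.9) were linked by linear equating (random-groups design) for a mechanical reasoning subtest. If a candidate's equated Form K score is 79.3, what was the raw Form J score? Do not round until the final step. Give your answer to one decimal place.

Invert y = (SD_Y/SD_X)(x − M_X) + M_Y:
x = (SD_X/SD_Y)(y − M_Y) + M_X = (12.8/17.9)(79.3 − 51.7) + 53.0
x = 0.715084 × 27.600 + 53.0 = 72.7

72.7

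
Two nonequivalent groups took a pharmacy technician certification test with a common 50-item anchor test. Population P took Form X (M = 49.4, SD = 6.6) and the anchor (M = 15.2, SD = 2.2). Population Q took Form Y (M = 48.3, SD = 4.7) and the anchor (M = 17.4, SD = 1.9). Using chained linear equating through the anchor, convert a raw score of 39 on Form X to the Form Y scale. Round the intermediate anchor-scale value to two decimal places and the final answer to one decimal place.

34.3

Form X → anchor (Population P): v = (2.2/6.6)(39 − 49.4) + 15.2 = 11.73
anchor → Form Y (Population Q): y = (4.7/1.9)(11.73 − 17.4) + 48.3 = 34.3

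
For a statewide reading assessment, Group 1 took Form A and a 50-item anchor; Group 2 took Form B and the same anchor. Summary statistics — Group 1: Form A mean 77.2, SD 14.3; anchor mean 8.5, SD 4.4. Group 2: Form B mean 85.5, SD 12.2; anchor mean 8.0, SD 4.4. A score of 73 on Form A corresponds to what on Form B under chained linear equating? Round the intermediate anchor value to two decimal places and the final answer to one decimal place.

Form A → anchor (Group 1): v = (4.4/14.3)(73 − 77.2) + 8.5 = 7.21
anchor → Form B (Group 2): y = (12.2/4.4)(7.21 − 8.0) + 85.5 = 83.3

83.3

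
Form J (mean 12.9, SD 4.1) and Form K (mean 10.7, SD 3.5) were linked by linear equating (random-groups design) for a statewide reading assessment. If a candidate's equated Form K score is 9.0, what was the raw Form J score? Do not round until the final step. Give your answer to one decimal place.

Invert y = (SD_Y/SD_X)(x − M_X) + M_Y:
x = (SD_X/SD_Y)(y − M_Y) + M_X = (4.1/3.5)(9.0 − 10.7) + 12.9
x = 1.171429 × -1.700 + 12.9 = 10.9

10.9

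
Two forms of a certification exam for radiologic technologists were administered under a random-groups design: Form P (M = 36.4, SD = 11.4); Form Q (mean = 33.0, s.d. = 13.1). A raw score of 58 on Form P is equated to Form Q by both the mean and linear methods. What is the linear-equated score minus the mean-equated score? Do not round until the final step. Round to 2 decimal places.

Mean-equated: 58 + (33.0 − 36.4) = 54.60
Linear-equated: (13.1/11.4)(58 − 36.4) + 33.0 = 57.821
Difference = 57.821 − 54.60 = 3.22

3.22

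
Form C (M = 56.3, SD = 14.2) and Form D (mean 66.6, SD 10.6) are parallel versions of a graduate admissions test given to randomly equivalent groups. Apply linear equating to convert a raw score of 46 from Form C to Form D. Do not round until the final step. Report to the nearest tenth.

58.9

Linear equating: y = (SD_Y/SD_X)(x − M_X) + M_Y
y = (10.6/14.2)(46 − 56.3) + 66.6
y = 0.746479 × -10.3 + 66.6 = -7.6887 + 66.6 = 58.9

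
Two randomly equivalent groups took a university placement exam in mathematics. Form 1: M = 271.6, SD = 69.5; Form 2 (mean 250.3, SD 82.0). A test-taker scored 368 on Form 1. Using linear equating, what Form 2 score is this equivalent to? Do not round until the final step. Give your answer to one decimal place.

Linear equating: y = (SD_Y/SD_X)(x − M_X) + M_Y
y = (82.0/69.5)(368 − 271.6) + 250.3
y = 1.179856 × 96.4 + 250.3 = 113.7381 + 250.3 = 364.0

364.0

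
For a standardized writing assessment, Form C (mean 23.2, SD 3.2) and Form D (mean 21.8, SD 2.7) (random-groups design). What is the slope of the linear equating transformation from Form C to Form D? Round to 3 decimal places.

A = SD_Y / SD_X = 2.7 / 3.2 = 0.844

0.844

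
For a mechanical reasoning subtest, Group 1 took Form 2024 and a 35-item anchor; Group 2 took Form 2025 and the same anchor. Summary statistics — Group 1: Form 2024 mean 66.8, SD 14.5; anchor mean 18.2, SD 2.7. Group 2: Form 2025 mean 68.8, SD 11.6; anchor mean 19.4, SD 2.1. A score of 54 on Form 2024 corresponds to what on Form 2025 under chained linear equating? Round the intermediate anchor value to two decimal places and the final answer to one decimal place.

49.0

Form 2024 → anchor (Group 1): v = (2.7/14.5)(54 − 66.8) + 18.2 = 15.82
anchor → Form 2025 (Group 2): y = (11.6/2.1)(15.82 − 19.4) + 68.8 = 49.0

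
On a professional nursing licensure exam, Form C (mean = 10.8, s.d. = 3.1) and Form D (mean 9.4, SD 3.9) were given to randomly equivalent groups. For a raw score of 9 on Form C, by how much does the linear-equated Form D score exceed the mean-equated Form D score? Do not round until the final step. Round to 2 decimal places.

Mean-equated: 9 + (9.4 − 10.8) = 7.60
Linear-equated: (3.9/3.1)(9 − 10.8) + 9.4 = 7.135
Difference = 7.135 − 7.60 = -0.46

-0.46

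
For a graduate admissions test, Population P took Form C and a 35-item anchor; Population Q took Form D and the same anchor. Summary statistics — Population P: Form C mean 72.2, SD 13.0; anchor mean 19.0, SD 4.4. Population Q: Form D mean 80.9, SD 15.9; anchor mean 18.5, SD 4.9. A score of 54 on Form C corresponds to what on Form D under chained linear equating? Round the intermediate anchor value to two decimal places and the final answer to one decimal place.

62.5

Form C → anchor (Population P): v = (4.4/13.0)(54 − 72.2) + 19.0 = 12.84
anchor → Form D (Population Q): y = (15.9/4.9)(12.84 − 18.5) + 80.9 = 62.5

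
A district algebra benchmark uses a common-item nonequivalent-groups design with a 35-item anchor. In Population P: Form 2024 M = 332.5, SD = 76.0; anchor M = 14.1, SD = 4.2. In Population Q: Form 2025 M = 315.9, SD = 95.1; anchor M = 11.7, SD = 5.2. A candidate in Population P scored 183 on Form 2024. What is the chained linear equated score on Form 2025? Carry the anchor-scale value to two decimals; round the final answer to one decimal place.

208.7

Form 2024 → anchor (Population P): v = (4.2/76.0)(183 − 332.5) + 14.1 = 5.84
anchor → Form 2025 (Population Q): y = (95.1/5.2)(5.84 − 11.7) + 315.9 = 208.7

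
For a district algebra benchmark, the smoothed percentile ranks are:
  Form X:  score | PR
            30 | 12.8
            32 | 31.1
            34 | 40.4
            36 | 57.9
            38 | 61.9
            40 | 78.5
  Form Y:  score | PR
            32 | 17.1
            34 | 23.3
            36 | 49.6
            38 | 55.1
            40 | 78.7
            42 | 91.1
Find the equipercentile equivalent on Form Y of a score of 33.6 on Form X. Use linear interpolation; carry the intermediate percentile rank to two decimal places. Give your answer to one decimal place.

PR of 33.6 on Form X: 31.1 + (33.6 − 32)/(34 − 32) × (40.4 − 31.1) = 38.54
On Form Y, PR 38.54 falls between score 34 (PR 23.3) and 36 (PR 49.6).
Interpolate: 34 + (38.54 − 23.3)/(49.6 − 23.3) × (36 − 34) = 35.2

35.2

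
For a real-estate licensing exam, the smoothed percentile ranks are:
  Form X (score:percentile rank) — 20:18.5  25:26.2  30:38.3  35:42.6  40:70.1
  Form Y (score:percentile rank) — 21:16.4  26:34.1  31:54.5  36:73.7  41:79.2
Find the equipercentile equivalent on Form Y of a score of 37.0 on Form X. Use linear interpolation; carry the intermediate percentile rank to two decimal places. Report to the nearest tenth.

PR of 37.0 on Form X: 42.6 + (37.0 − 35)/(40 − 35) × (70.1 − 42.6) = 53.60
On Form Y, PR 53.60 falls between score 26 (PR 34.1) and 31 (PR 54.5).
Interpolate: 26 + (53.60 − 34.1)/(54.5 − 34.1) × (31 − 26) = 30.8

30.8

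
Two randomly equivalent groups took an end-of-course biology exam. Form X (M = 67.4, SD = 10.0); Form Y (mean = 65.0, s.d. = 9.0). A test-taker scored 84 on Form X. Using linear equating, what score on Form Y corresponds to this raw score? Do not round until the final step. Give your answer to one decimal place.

Linear equating: y = (SD_Y/SD_X)(x − M_X) + M_Y
y = (9.0/10.0)(84 − 67.4) + 65.0
y = 0.900000 × 16.6 + 65.0 = 14.9400 + 65.0 = 79.9

79.9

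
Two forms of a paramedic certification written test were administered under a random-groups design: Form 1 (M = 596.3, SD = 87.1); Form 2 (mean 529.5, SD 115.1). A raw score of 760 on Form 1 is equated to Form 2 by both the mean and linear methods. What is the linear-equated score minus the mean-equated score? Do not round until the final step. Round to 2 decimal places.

Mean-equated: 760 + (529.5 − 596.3) = 693.20
Linear-equated: (115.1/87.1)(760 − 596.3) + 529.5 = 745.825
Difference = 745.825 − 693.20 = 52.62

52.62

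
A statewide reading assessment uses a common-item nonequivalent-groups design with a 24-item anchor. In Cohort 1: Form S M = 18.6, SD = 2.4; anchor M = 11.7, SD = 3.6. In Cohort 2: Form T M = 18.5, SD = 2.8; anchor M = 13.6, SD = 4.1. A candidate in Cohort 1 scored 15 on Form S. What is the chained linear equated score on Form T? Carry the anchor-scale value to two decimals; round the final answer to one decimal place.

Form S → anchor (Cohort 1): v = (3.6/2.4)(15 − 18.6) + 11.7 = 6.30
anchor → Form T (Cohort 2): y = (2.8/4.1)(6.30 − 13.6) + 18.5 = 13.5

13.5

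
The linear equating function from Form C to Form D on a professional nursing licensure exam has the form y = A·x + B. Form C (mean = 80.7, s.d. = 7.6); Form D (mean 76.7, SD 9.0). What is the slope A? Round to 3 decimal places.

1.184

A = SD_Y / SD_X = 9.0 / 7.6 = 1.184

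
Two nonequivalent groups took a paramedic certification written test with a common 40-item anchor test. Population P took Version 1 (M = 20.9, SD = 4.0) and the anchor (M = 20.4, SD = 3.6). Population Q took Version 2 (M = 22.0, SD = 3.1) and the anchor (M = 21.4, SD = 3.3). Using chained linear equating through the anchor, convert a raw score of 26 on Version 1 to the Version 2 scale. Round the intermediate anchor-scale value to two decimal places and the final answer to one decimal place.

25.4

Version 1 → anchor (Population P): v = (3.6/4.0)(26 − 20.9) + 20.4 = 24.99
anchor → Version 2 (Population Q): y = (3.1/3.3)(24.99 − 21.4) + 22.0 = 25.4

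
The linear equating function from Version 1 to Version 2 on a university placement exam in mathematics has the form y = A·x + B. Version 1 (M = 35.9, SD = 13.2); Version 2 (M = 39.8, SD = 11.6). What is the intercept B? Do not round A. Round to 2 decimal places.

A = SD_Y / SD_X = 11.6 / 13.2 = 0.878788
B = M_Y − A·M_X = 39.8 − 0.878788 × 35.9 = 8.25

8.25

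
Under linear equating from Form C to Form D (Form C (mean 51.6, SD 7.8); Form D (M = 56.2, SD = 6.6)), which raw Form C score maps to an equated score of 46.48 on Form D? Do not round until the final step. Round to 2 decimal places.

Invert y = (SD_Y/SD_X)(x − M_X) + M_Y:
x = (SD_X/SD_Y)(y − M_Y) + M_X = (7.8/6.6)(46.48 − 56.2) + 51.6
x = 1.181818 × -9.720 + 51.6 = 40.11

40.11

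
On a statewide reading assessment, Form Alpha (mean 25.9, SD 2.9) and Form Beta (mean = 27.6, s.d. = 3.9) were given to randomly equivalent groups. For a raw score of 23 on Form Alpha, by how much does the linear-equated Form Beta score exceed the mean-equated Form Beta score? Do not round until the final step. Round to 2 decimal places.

-1.00

Mean-equated: 23 + (27.6 − 25.9) = 24.70
Linear-equated: (3.9/2.9)(23 − 25.9) + 27.6 = 23.700
Difference = 23.700 − 24.70 = -1.00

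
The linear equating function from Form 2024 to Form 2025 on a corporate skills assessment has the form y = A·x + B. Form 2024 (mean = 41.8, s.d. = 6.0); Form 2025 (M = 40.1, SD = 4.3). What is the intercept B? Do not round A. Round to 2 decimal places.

A = SD_Y / SD_X = 4.3 / 6.0 = 0.716667
B = M_Y − A·M_X = 40.1 − 0.716667 × 41.8 = 10.14

10.14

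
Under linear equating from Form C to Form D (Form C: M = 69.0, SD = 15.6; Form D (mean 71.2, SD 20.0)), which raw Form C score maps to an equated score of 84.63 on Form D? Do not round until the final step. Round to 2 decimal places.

Invert y = (SD_Y/SD_X)(x − M_X) + M_Y:
x = (SD_X/SD_Y)(y − M_Y) + M_X = (15.6/20.0)(84.63 − 71.2) + 69.0
x = 0.780000 × 13.430 + 69.0 = 79.48

79.48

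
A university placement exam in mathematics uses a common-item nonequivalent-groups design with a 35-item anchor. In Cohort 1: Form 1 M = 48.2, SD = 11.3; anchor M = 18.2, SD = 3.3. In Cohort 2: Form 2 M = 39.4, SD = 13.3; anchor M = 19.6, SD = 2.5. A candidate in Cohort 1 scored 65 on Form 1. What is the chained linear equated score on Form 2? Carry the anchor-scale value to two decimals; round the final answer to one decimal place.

58.1

Form 1 → anchor (Cohort 1): v = (3.3/11.3)(65 − 48.2) + 18.2 = 23.11
anchor → Form 2 (Cohort 2): y = (13.3/2.5)(23.11 − 19.6) + 39.4 = 58.1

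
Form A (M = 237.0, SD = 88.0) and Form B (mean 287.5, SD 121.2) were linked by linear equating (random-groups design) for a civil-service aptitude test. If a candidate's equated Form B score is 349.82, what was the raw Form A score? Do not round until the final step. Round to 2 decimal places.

282.25

Invert y = (SD_Y/SD_X)(x − M_X) + M_Y:
x = (SD_X/SD_Y)(y − M_Y) + M_X = (88.0/121.2)(349.82 − 287.5) + 237.0
x = 0.726073 × 62.320 + 237.0 = 282.25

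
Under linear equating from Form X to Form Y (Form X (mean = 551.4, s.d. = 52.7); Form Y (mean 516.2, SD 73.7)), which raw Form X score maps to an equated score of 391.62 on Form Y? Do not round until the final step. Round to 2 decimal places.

462.32

Invert y = (SD_Y/SD_X)(x − M_X) + M_Y:
x = (SD_X/SD_Y)(y − M_Y) + M_X = (52.7/73.7)(391.62 − 516.2) + 551.4
x = 0.715061 × -124.580 + 551.4 = 462.32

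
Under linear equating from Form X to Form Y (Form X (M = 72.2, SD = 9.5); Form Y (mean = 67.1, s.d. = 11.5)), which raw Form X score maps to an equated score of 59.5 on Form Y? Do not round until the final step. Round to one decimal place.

Invert y = (SD_Y/SD_X)(x − M_X) + M_Y:
x = (SD_X/SD_Y)(y − M_Y) + M_X = (9.5/11.5)(59.5 − 67.1) + 72.2
x = 0.826087 × -7.600 + 72.2 = 65.9

65.9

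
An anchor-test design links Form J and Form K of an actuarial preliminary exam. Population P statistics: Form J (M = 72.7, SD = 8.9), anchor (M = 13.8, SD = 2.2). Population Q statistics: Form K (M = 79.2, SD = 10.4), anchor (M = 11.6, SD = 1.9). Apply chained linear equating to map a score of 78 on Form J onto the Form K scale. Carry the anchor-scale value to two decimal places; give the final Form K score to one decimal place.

98.4

Form J → anchor (Population P): v = (2.2/8.9)(78 − 72.7) + 13.8 = 15.11
anchor → Form K (Population Q): y = (10.4/1.9)(15.11 − 11.6) + 79.2 = 98.4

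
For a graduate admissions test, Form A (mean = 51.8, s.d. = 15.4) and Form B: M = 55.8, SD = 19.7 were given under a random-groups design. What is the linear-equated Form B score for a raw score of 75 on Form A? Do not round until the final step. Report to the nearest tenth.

85.5

Linear equating: y = (SD_Y/SD_X)(x − M_X) + M_Y
y = (19.7/15.4)(75 − 51.8) + 55.8
y = 1.279221 × 23.2 + 55.8 = 29.6779 + 55.8 = 85.5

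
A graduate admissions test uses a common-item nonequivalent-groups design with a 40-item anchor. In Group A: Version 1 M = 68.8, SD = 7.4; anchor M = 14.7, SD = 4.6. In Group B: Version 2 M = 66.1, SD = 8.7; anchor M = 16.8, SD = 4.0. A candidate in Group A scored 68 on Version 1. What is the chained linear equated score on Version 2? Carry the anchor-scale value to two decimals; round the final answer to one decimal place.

60.4

Version 1 → anchor (Group A): v = (4.6/7.4)(68 − 68.8) + 14.7 = 14.20
anchor → Version 2 (Group B): y = (8.7/4.0)(14.20 − 16.8) + 66.1 = 60.4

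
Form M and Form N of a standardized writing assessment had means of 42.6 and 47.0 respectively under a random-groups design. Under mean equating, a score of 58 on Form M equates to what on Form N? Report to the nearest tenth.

62.4

Mean equating: y = x + (M_Y − M_X) = 58 + (47.0 − 42.6) = 62.4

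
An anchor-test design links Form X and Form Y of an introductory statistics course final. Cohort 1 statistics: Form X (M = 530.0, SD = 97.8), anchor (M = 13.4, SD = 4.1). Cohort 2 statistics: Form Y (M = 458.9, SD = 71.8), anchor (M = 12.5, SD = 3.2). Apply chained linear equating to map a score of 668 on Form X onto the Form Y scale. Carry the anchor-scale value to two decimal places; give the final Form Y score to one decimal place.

Form X → anchor (Cohort 1): v = (4.1/97.8)(668 − 530.0) + 13.4 = 19.19
anchor → Form Y (Cohort 2): y = (71.8/3.2)(19.19 − 12.5) + 458.9 = 609.0

609.0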